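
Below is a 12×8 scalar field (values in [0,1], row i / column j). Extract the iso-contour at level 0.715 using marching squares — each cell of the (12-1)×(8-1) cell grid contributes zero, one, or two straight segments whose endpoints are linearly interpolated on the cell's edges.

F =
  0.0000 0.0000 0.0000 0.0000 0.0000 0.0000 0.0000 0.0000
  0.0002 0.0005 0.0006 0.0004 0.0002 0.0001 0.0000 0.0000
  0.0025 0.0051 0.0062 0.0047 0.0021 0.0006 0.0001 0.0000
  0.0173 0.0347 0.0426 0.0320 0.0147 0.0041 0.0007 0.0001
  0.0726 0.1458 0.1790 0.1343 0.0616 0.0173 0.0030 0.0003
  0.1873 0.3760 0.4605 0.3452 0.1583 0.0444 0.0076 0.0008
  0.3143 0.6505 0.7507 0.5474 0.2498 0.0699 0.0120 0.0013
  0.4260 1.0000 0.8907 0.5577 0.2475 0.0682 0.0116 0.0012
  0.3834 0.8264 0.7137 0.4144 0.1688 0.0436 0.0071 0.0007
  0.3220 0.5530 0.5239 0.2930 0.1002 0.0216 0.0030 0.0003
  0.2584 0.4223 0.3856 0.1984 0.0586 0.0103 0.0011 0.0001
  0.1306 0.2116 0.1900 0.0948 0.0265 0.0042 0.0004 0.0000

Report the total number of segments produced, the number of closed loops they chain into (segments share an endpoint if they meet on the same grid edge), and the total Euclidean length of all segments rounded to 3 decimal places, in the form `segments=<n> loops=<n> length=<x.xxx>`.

cell (5,1): code 0100 → (5.877,2.000)–(6.000,1.644)
cell (5,2): code 1000 → (6.000,2.176)–(5.877,2.000)
cell (6,0): code 0100 → (6.185,1.000)–(7.000,0.503)
cell (6,1): code 1110 → (6.000,1.644)–(6.185,1.000)
cell (6,2): code 1001 → (7.000,2.528)–(6.000,2.176)
cell (7,0): code 0110 → (7.000,0.503)–(8.000,0.749)
cell (7,1): code 1011 → (8.000,1.988)–(7.993,2.000)
cell (7,2): code 0001 → (7.993,2.000)–(7.000,2.528)
cell (8,0): code 0010 → (8.000,0.749)–(8.407,1.000)
cell (8,1): code 0001 → (8.407,1.000)–(8.000,1.988)
total: 10 segments, chained into 1 closed loop(s), length Σ = 6.991244

segments=10 loops=1 length=6.991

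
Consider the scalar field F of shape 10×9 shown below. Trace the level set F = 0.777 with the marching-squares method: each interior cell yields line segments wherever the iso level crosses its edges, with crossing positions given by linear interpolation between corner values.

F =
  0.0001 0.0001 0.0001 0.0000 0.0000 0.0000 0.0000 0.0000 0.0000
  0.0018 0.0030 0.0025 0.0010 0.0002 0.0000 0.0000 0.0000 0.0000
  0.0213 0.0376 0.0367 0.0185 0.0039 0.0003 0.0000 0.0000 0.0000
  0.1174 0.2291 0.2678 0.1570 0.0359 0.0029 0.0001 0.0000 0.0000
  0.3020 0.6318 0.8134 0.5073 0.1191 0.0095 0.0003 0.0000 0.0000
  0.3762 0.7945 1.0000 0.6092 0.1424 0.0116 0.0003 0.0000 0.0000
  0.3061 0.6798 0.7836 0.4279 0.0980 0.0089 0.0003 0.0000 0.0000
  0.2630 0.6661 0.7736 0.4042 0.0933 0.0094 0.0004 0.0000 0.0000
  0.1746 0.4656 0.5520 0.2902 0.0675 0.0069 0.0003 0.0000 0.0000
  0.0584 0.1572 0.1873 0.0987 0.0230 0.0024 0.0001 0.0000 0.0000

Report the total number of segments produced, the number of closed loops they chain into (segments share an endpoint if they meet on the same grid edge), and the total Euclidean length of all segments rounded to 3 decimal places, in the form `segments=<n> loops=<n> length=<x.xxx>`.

cell (3,1): code 0100 → (3.933,2.000)–(4.000,1.800)
cell (3,2): code 1000 → (4.000,2.119)–(3.933,2.000)
cell (4,0): code 0100 → (4.892,1.000)–(5.000,0.958)
cell (4,1): code 1110 → (4.000,1.800)–(4.892,1.000)
cell (4,2): code 1001 → (5.000,2.571)–(4.000,2.119)
cell (5,0): code 0010 → (5.000,0.958)–(5.153,1.000)
cell (5,1): code 0111 → (5.153,1.000)–(6.000,1.936)
cell (5,2): code 1001 → (6.000,2.019)–(5.000,2.571)
cell (6,1): code 0010 → (6.000,1.936)–(6.660,2.000)
cell (6,2): code 0001 → (6.660,2.000)–(6.000,2.019)
total: 10 segments, chained into 1 closed loop(s), length Σ = 6.645254

segments=10 loops=1 length=6.645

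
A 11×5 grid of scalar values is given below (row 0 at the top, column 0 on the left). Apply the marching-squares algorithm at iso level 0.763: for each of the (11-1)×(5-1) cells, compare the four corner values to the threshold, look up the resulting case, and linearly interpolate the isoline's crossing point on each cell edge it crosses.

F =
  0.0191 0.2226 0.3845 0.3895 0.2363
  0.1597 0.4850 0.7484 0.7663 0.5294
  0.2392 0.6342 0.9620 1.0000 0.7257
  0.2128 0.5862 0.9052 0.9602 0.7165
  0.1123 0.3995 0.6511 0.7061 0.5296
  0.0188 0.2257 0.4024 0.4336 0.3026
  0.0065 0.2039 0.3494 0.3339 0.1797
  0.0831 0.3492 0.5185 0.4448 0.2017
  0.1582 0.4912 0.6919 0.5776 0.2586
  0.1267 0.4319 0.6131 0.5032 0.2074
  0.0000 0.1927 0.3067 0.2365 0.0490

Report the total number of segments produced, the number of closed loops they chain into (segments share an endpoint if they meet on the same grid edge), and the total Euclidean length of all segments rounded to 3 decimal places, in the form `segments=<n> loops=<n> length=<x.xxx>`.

cell (0,2): code 0100 → (0.991,3.000)–(1.000,2.816)
cell (0,3): code 1000 → (1.000,3.014)–(0.991,3.000)
cell (1,1): code 0100 → (1.068,2.000)–(2.000,1.393)
cell (1,2): code 1110 → (1.000,2.816)–(1.068,2.000)
cell (1,3): code 1001 → (2.000,3.864)–(1.000,3.014)
cell (2,1): code 0110 → (2.000,1.393)–(3.000,1.554)
cell (2,3): code 1001 → (3.000,3.809)–(2.000,3.864)
cell (3,1): code 0010 → (3.000,1.554)–(3.560,2.000)
cell (3,2): code 0011 → (3.560,2.000)–(3.776,3.000)
cell (3,3): code 0001 → (3.776,3.000)–(3.000,3.809)
total: 10 segments, chained into 1 closed loop(s), length Σ = 8.318247

segments=10 loops=1 length=8.318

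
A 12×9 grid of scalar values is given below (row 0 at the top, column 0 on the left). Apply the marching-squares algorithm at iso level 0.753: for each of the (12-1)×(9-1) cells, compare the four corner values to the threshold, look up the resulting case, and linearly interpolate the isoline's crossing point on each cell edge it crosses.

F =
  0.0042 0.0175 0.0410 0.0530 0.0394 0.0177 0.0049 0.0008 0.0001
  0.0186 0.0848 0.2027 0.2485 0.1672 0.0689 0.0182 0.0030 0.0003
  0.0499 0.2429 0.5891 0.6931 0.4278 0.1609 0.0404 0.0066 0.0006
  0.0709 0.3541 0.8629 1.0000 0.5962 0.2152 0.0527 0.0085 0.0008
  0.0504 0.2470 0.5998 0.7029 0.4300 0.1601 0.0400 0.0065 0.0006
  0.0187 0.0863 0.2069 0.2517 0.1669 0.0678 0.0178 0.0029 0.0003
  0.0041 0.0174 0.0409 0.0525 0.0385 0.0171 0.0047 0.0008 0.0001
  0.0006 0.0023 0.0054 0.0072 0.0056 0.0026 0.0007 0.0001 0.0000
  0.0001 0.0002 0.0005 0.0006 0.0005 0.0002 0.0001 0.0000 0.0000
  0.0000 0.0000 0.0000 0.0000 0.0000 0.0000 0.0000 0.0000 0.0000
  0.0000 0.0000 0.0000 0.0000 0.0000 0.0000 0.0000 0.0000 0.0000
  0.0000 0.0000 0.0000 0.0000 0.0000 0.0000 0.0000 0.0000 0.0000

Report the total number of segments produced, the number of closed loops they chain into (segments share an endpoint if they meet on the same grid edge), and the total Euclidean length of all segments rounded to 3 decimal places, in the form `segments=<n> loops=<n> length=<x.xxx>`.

cell (2,1): code 0100 → (2.599,2.000)–(3.000,1.784)
cell (2,2): code 1100 → (2.195,3.000)–(2.599,2.000)
cell (2,3): code 1000 → (3.000,3.612)–(2.195,3.000)
cell (3,1): code 0010 → (3.000,1.784)–(3.418,2.000)
cell (3,2): code 0011 → (3.418,2.000)–(3.831,3.000)
cell (3,3): code 0001 → (3.831,3.000)–(3.000,3.612)
total: 6 segments, chained into 1 closed loop(s), length Σ = 5.129607

segments=6 loops=1 length=5.130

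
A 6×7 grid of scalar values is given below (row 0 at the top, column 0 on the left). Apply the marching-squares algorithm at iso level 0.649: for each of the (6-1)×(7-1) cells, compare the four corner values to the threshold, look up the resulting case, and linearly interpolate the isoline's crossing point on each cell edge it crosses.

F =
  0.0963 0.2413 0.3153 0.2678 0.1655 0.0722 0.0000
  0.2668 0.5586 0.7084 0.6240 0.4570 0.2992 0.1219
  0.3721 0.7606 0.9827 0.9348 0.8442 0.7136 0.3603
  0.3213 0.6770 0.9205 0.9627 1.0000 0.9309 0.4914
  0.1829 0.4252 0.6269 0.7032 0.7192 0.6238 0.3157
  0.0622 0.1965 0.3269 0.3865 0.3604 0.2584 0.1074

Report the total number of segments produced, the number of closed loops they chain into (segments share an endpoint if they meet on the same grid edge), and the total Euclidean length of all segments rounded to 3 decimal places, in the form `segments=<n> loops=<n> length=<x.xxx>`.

cell (0,1): code 0100 → (0.849,2.000)–(1.000,1.603)
cell (0,2): code 1000 → (1.000,2.704)–(0.849,2.000)
cell (1,0): code 0100 → (1.448,1.000)–(2.000,0.713)
cell (1,1): code 1110 → (1.000,1.603)–(1.448,1.000)
cell (1,2): code 1101 → (1.080,3.000)–(1.000,2.704)
cell (1,3): code 1100 → (1.496,4.000)–(1.080,3.000)
cell (1,4): code 1100 → (1.844,5.000)–(1.496,4.000)
cell (1,5): code 1000 → (2.000,5.183)–(1.844,5.000)
cell (2,0): code 0110 → (2.000,0.713)–(3.000,0.921)
cell (2,5): code 1001 → (3.000,5.641)–(2.000,5.183)
cell (3,0): code 0010 → (3.000,0.921)–(3.111,1.000)
cell (3,1): code 0011 → (3.111,1.000)–(3.925,2.000)
cell (3,2): code 0111 → (3.925,2.000)–(4.000,2.290)
cell (3,4): code 1011 → (4.000,4.736)–(3.918,5.000)
cell (3,5): code 0001 → (3.918,5.000)–(3.000,5.641)
cell (4,2): code 0010 → (4.000,2.290)–(4.171,3.000)
cell (4,3): code 0011 → (4.171,3.000)–(4.196,4.000)
cell (4,4): code 0001 → (4.196,4.000)–(4.000,4.736)
total: 18 segments, chained into 1 closed loop(s), length Σ = 12.942246

segments=18 loops=1 length=12.942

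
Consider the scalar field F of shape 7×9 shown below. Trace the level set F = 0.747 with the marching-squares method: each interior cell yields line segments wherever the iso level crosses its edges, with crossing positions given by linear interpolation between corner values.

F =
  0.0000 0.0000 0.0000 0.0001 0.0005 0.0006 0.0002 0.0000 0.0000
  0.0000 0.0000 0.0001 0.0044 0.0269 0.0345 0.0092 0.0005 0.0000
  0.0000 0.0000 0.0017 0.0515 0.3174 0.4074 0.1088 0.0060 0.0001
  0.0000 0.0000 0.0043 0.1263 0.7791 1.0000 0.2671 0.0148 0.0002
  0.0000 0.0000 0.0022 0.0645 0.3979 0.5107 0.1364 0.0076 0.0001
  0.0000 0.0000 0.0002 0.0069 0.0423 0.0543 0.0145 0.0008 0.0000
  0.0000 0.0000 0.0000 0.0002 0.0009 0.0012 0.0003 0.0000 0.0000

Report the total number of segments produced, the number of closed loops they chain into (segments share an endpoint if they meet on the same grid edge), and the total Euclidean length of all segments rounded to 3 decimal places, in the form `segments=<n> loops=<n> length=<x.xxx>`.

segments=6 loops=1 length=3.505

cell (2,3): code 0100 → (2.930,4.000)–(3.000,3.951)
cell (2,4): code 1100 → (2.573,5.000)–(2.930,4.000)
cell (2,5): code 1000 → (3.000,5.345)–(2.573,5.000)
cell (3,3): code 0010 → (3.000,3.951)–(3.084,4.000)
cell (3,4): code 0011 → (3.084,4.000)–(3.517,5.000)
cell (3,5): code 0001 → (3.517,5.000)–(3.000,5.345)
total: 6 segments, chained into 1 closed loop(s), length Σ = 3.505027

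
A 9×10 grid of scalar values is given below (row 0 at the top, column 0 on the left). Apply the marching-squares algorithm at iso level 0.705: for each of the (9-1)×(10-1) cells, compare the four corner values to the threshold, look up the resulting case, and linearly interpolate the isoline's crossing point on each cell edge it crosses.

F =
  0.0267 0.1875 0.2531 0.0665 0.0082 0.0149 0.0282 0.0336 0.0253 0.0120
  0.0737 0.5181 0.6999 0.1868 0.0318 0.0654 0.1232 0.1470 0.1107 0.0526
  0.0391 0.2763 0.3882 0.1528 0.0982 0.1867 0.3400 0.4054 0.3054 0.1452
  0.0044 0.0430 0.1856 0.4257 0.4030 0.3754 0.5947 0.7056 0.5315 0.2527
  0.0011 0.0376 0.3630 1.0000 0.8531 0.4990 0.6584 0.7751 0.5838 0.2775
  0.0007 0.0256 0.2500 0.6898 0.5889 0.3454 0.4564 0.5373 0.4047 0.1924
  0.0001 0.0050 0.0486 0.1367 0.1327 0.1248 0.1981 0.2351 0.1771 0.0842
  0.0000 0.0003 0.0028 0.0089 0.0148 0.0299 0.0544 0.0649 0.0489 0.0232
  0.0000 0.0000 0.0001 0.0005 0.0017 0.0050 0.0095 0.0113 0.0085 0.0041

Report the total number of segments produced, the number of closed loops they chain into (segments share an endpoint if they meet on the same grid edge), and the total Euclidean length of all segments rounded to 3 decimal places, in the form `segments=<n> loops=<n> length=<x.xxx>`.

cell (2,6): code 0100 → (2.998,7.000)–(3.000,6.995)
cell (2,7): code 1000 → (3.000,7.003)–(2.998,7.000)
cell (3,2): code 0100 → (3.486,3.000)–(4.000,2.537)
cell (3,3): code 1100 → (3.671,4.000)–(3.486,3.000)
cell (3,4): code 1000 → (4.000,4.418)–(3.671,4.000)
cell (3,6): code 0110 → (3.000,6.995)–(4.000,6.399)
cell (3,7): code 1001 → (4.000,7.366)–(3.000,7.003)
cell (4,2): code 0010 → (4.000,2.537)–(4.951,3.000)
cell (4,3): code 0011 → (4.951,3.000)–(4.561,4.000)
cell (4,4): code 0001 → (4.561,4.000)–(4.000,4.418)
cell (4,6): code 0010 → (4.000,6.399)–(4.295,7.000)
cell (4,7): code 0001 → (4.295,7.000)–(4.000,7.366)
total: 12 segments, chained into 2 closed loop(s), length Σ = 8.448129

segments=12 loops=2 length=8.448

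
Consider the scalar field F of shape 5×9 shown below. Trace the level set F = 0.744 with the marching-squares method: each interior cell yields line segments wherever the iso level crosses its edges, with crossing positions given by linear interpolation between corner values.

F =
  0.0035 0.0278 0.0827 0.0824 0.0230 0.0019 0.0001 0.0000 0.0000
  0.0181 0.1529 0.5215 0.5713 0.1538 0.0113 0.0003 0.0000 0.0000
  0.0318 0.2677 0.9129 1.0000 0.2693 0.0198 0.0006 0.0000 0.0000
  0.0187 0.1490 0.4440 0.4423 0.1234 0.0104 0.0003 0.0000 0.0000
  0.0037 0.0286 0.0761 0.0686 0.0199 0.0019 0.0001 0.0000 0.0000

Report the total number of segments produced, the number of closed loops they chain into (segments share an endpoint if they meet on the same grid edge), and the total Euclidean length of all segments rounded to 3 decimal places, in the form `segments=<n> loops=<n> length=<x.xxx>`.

cell (1,1): code 0100 → (1.568,2.000)–(2.000,1.738)
cell (1,2): code 1100 → (1.403,3.000)–(1.568,2.000)
cell (1,3): code 1000 → (2.000,3.350)–(1.403,3.000)
cell (2,1): code 0010 → (2.000,1.738)–(2.360,2.000)
cell (2,2): code 0011 → (2.360,2.000)–(2.459,3.000)
cell (2,3): code 0001 → (2.459,3.000)–(2.000,3.350)
total: 6 segments, chained into 1 closed loop(s), length Σ = 4.238293

segments=6 loops=1 length=4.238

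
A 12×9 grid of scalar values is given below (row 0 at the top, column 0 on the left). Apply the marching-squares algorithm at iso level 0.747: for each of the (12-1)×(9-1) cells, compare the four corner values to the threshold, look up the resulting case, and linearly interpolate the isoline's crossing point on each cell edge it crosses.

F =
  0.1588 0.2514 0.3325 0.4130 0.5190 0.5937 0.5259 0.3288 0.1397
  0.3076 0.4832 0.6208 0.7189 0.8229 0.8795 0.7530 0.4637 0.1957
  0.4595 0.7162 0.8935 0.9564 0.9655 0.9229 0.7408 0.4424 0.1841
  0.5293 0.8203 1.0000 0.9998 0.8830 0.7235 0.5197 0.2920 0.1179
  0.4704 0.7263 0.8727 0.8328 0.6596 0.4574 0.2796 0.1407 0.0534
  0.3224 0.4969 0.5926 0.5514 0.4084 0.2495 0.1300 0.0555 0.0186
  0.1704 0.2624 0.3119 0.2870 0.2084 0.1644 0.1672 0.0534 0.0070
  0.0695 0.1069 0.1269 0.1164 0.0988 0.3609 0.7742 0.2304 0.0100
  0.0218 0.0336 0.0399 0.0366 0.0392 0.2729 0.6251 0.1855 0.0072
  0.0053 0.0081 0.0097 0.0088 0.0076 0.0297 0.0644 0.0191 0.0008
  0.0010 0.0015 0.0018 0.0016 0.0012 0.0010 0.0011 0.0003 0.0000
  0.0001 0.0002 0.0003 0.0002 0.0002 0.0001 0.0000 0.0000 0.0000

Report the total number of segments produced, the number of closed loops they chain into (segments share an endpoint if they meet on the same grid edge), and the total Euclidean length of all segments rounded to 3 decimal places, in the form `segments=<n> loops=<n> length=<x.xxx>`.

segments=24 loops=2 length=14.705

cell (0,3): code 0100 → (0.750,4.000)–(1.000,3.270)
cell (0,4): code 1100 → (0.536,5.000)–(0.750,4.000)
cell (0,5): code 1100 → (0.974,6.000)–(0.536,5.000)
cell (0,6): code 1000 → (1.000,6.021)–(0.974,6.000)
cell (1,1): code 0100 → (1.463,2.000)–(2.000,1.174)
cell (1,2): code 1100 → (1.118,3.000)–(1.463,2.000)
cell (1,3): code 1110 → (1.000,3.270)–(1.118,3.000)
cell (1,5): code 1011 → (2.000,5.966)–(1.492,6.000)
cell (1,6): code 0001 → (1.492,6.000)–(1.000,6.021)
cell (2,0): code 0100 → (2.296,1.000)–(3.000,0.748)
cell (2,1): code 1110 → (2.000,1.174)–(2.296,1.000)
cell (2,4): code 1011 → (3.000,4.853)–(2.882,5.000)
cell (2,5): code 0001 → (2.882,5.000)–(2.000,5.966)
cell (3,0): code 0010 → (3.000,0.748)–(3.780,1.000)
cell (3,1): code 0111 → (3.780,1.000)–(4.000,1.141)
cell (3,3): code 1011 → (4.000,3.495)–(3.609,4.000)
cell (3,4): code 0001 → (3.609,4.000)–(3.000,4.853)
cell (4,1): code 0010 → (4.000,1.141)–(4.449,2.000)
cell (4,2): code 0011 → (4.449,2.000)–(4.305,3.000)
cell (4,3): code 0001 → (4.305,3.000)–(4.000,3.495)
cell (6,5): code 0100 → (6.955,6.000)–(7.000,5.934)
cell (6,6): code 1000 → (7.000,6.050)–(6.955,6.000)
cell (7,5): code 0010 → (7.000,5.934)–(7.182,6.000)
cell (7,6): code 0001 → (7.182,6.000)–(7.000,6.050)
total: 24 segments, chained into 2 closed loop(s), length Σ = 14.704501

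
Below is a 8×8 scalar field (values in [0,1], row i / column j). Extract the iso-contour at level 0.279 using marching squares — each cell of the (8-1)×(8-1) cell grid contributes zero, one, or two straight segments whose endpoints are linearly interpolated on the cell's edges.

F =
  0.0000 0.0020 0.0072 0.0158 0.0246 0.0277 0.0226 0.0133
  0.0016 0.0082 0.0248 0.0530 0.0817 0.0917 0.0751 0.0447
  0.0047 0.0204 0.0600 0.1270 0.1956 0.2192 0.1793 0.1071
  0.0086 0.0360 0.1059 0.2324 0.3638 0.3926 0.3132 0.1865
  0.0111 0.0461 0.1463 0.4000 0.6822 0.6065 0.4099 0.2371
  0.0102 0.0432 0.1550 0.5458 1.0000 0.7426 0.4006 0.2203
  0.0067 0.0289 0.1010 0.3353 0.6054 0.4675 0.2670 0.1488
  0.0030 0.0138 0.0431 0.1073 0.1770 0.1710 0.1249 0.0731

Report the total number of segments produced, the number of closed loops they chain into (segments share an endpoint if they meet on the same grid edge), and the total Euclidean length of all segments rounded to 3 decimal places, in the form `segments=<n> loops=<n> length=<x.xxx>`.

cell (2,3): code 0100 → (2.496,4.000)–(3.000,3.355)
cell (2,4): code 1100 → (2.345,5.000)–(2.496,4.000)
cell (2,5): code 1100 → (2.745,6.000)–(2.345,5.000)
cell (2,6): code 1000 → (3.000,6.270)–(2.745,6.000)
cell (3,2): code 0100 → (3.278,3.000)–(4.000,2.523)
cell (3,3): code 1110 → (3.000,3.355)–(3.278,3.000)
cell (3,6): code 1001 → (4.000,6.758)–(3.000,6.270)
cell (4,2): code 0110 → (4.000,2.523)–(5.000,2.317)
cell (4,6): code 1001 → (5.000,6.674)–(4.000,6.758)
cell (5,2): code 0110 → (5.000,2.317)–(6.000,2.760)
cell (5,5): code 1011 → (6.000,5.940)–(5.910,6.000)
cell (5,6): code 0001 → (5.910,6.000)–(5.000,6.674)
cell (6,2): code 0010 → (6.000,2.760)–(6.247,3.000)
cell (6,3): code 0011 → (6.247,3.000)–(6.762,4.000)
cell (6,4): code 0011 → (6.762,4.000)–(6.636,5.000)
cell (6,5): code 0001 → (6.636,5.000)–(6.000,5.940)
total: 16 segments, chained into 1 closed loop(s), length Σ = 13.678131

segments=16 loops=1 length=13.678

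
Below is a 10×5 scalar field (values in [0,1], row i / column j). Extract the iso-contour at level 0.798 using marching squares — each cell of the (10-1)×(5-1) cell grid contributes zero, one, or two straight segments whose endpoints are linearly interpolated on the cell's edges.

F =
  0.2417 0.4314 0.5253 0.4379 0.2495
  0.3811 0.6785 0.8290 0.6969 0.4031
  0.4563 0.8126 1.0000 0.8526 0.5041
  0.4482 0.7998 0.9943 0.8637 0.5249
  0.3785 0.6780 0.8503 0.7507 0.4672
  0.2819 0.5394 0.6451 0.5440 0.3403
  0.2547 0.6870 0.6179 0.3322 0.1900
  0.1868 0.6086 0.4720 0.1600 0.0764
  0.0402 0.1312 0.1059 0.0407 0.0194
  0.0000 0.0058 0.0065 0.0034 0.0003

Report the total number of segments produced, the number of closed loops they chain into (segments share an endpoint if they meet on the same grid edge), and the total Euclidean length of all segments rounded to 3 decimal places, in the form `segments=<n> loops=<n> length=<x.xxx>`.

cell (0,1): code 0100 → (0.898,2.000)–(1.000,1.794)
cell (0,2): code 1000 → (1.000,2.235)–(0.898,2.000)
cell (1,0): code 0100 → (1.891,1.000)–(2.000,0.959)
cell (1,1): code 1110 → (1.000,1.794)–(1.891,1.000)
cell (1,2): code 1101 → (1.649,3.000)–(1.000,2.235)
cell (1,3): code 1000 → (2.000,3.157)–(1.649,3.000)
cell (2,0): code 0110 → (2.000,0.959)–(3.000,0.995)
cell (2,3): code 1001 → (3.000,3.194)–(2.000,3.157)
cell (3,0): code 0010 → (3.000,0.995)–(3.015,1.000)
cell (3,1): code 0111 → (3.015,1.000)–(4.000,1.696)
cell (3,2): code 1011 → (4.000,2.525)–(3.581,3.000)
cell (3,3): code 0001 → (3.581,3.000)–(3.000,3.194)
cell (4,1): code 0010 → (4.000,1.696)–(4.255,2.000)
cell (4,2): code 0001 → (4.255,2.000)–(4.000,2.525)
total: 14 segments, chained into 1 closed loop(s), length Σ = 8.632923

segments=14 loops=1 length=8.633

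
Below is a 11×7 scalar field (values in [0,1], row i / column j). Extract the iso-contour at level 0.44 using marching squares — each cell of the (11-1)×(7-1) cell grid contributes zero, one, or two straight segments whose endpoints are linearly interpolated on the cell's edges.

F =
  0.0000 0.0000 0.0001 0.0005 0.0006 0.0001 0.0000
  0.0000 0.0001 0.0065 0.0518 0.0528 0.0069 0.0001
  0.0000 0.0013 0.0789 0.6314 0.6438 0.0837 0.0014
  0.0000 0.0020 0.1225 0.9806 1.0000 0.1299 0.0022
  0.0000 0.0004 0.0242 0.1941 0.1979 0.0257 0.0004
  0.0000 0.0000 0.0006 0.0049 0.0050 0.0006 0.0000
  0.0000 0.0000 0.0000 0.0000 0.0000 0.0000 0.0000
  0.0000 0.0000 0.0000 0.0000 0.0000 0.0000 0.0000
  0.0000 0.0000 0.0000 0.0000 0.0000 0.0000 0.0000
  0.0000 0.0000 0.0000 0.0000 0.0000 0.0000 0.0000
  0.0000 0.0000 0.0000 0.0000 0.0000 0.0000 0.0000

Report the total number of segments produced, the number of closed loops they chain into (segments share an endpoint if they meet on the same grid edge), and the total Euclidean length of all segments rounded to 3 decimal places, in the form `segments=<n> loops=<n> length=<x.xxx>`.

segments=8 loops=1 length=6.940

cell (1,2): code 0100 → (1.670,3.000)–(2.000,2.654)
cell (1,3): code 1100 → (1.655,4.000)–(1.670,3.000)
cell (1,4): code 1000 → (2.000,4.364)–(1.655,4.000)
cell (2,2): code 0110 → (2.000,2.654)–(3.000,2.370)
cell (2,4): code 1001 → (3.000,4.644)–(2.000,4.364)
cell (3,2): code 0010 → (3.000,2.370)–(3.687,3.000)
cell (3,3): code 0011 → (3.687,3.000)–(3.698,4.000)
cell (3,4): code 0001 → (3.698,4.000)–(3.000,4.644)
total: 8 segments, chained into 1 closed loop(s), length Σ = 6.939843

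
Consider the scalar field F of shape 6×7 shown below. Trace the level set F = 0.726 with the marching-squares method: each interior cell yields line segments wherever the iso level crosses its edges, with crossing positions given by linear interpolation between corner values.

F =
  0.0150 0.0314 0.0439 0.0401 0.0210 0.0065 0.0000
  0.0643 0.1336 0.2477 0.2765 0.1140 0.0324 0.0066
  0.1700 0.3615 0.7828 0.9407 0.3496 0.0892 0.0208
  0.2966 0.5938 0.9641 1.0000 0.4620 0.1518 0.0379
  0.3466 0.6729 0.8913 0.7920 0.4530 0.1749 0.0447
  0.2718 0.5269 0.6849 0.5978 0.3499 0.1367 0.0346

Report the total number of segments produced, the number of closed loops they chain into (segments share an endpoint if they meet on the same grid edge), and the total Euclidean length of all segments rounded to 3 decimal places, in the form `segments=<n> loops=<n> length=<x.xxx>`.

segments=10 loops=1 length=8.463

cell (1,1): code 0100 → (1.894,2.000)–(2.000,1.865)
cell (1,2): code 1100 → (1.677,3.000)–(1.894,2.000)
cell (1,3): code 1000 → (2.000,3.363)–(1.677,3.000)
cell (2,1): code 0110 → (2.000,1.865)–(3.000,1.357)
cell (2,3): code 1001 → (3.000,3.509)–(2.000,3.363)
cell (3,1): code 0110 → (3.000,1.357)–(4.000,1.243)
cell (3,3): code 1001 → (4.000,3.195)–(3.000,3.509)
cell (4,1): code 0010 → (4.000,1.243)–(4.801,2.000)
cell (4,2): code 0011 → (4.801,2.000)–(4.340,3.000)
cell (4,3): code 0001 → (4.340,3.000)–(4.000,3.195)
total: 10 segments, chained into 1 closed loop(s), length Σ = 8.462974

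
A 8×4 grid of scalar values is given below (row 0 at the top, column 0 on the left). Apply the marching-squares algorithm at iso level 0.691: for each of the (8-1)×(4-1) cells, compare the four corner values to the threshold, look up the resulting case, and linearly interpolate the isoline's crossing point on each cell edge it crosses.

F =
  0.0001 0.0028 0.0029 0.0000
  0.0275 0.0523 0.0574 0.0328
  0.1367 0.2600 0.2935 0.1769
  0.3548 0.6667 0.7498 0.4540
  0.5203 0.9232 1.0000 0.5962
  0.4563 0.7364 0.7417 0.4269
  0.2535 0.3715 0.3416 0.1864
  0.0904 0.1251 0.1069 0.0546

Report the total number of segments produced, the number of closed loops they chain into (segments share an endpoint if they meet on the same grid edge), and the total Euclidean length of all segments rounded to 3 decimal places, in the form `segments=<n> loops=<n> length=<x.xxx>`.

cell (2,1): code 0100 → (2.871,2.000)–(3.000,1.292)
cell (2,2): code 1000 → (3.000,2.199)–(2.871,2.000)
cell (3,0): code 0100 → (3.095,1.000)–(4.000,0.424)
cell (3,1): code 1110 → (3.000,1.292)–(3.095,1.000)
cell (3,2): code 1001 → (4.000,2.765)–(3.000,2.199)
cell (4,0): code 0110 → (4.000,0.424)–(5.000,0.838)
cell (4,2): code 1001 → (5.000,2.161)–(4.000,2.765)
cell (5,0): code 0010 → (5.000,0.838)–(5.124,1.000)
cell (5,1): code 0011 → (5.124,1.000)–(5.127,2.000)
cell (5,2): code 0001 → (5.127,2.000)–(5.000,2.161)
total: 10 segments, chained into 1 closed loop(s), length Σ = 7.145944

segments=10 loops=1 length=7.146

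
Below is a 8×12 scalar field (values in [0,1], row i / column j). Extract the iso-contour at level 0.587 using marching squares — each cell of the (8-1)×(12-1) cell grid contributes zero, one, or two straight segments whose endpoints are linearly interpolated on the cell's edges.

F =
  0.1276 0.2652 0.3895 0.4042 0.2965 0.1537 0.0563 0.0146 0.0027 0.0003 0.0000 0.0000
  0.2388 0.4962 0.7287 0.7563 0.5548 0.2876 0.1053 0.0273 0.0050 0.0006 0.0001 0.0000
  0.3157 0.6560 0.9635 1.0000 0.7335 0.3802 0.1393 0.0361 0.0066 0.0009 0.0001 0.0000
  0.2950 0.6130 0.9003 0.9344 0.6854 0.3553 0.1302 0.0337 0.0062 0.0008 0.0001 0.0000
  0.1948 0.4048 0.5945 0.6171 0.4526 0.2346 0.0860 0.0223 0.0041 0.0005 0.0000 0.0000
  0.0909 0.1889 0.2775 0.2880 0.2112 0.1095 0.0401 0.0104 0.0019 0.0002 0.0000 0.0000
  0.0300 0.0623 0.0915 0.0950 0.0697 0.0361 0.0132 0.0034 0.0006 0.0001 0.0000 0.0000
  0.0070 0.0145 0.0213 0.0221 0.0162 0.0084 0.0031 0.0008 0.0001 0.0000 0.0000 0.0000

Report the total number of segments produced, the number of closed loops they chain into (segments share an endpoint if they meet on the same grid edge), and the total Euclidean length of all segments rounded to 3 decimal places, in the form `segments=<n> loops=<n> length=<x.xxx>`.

cell (0,1): code 0100 → (0.582,2.000)–(1.000,1.391)
cell (0,2): code 1100 → (0.519,3.000)–(0.582,2.000)
cell (0,3): code 1000 → (1.000,3.840)–(0.519,3.000)
cell (1,0): code 0100 → (1.568,1.000)–(2.000,0.797)
cell (1,1): code 1110 → (1.000,1.391)–(1.568,1.000)
cell (1,3): code 1101 → (1.180,4.000)–(1.000,3.840)
cell (1,4): code 1000 → (2.000,4.415)–(1.180,4.000)
cell (2,0): code 0110 → (2.000,0.797)–(3.000,0.918)
cell (2,4): code 1001 → (3.000,4.298)–(2.000,4.415)
cell (3,0): code 0010 → (3.000,0.918)–(3.125,1.000)
cell (3,1): code 0111 → (3.125,1.000)–(4.000,1.960)
cell (3,3): code 1011 → (4.000,3.183)–(3.423,4.000)
cell (3,4): code 0001 → (3.423,4.000)–(3.000,4.298)
cell (4,1): code 0010 → (4.000,1.960)–(4.024,2.000)
cell (4,2): code 0011 → (4.024,2.000)–(4.091,3.000)
cell (4,3): code 0001 → (4.091,3.000)–(4.000,3.183)
total: 16 segments, chained into 1 closed loop(s), length Σ = 11.268246

segments=16 loops=1 length=11.268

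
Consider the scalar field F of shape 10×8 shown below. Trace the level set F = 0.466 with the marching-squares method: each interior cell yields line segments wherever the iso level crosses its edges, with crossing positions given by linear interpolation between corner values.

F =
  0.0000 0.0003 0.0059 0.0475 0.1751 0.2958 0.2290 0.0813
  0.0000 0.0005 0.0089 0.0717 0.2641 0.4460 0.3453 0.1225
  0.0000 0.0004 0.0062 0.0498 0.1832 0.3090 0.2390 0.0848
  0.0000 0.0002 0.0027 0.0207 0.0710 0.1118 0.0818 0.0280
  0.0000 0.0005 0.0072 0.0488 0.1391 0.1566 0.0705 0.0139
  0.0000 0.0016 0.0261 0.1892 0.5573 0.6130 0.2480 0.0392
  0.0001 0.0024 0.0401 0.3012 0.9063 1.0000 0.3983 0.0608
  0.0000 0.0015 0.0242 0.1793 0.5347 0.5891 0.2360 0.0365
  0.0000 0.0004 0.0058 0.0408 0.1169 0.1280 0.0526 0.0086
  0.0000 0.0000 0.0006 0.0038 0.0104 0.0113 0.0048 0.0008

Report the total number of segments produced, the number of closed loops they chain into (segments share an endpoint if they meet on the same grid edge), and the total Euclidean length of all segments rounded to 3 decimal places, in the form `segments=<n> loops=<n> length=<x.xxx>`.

segments=10 loops=1 length=8.040

cell (4,3): code 0100 → (4.782,4.000)–(5.000,3.752)
cell (4,4): code 1100 → (4.678,5.000)–(4.782,4.000)
cell (4,5): code 1000 → (5.000,5.403)–(4.678,5.000)
cell (5,3): code 0110 → (5.000,3.752)–(6.000,3.272)
cell (5,5): code 1001 → (6.000,5.887)–(5.000,5.403)
cell (6,3): code 0110 → (6.000,3.272)–(7.000,3.807)
cell (6,5): code 1001 → (7.000,5.349)–(6.000,5.887)
cell (7,3): code 0010 → (7.000,3.807)–(7.164,4.000)
cell (7,4): code 0011 → (7.164,4.000)–(7.267,5.000)
cell (7,5): code 0001 → (7.267,5.000)–(7.000,5.349)
total: 10 segments, chained into 1 closed loop(s), length Σ = 8.039735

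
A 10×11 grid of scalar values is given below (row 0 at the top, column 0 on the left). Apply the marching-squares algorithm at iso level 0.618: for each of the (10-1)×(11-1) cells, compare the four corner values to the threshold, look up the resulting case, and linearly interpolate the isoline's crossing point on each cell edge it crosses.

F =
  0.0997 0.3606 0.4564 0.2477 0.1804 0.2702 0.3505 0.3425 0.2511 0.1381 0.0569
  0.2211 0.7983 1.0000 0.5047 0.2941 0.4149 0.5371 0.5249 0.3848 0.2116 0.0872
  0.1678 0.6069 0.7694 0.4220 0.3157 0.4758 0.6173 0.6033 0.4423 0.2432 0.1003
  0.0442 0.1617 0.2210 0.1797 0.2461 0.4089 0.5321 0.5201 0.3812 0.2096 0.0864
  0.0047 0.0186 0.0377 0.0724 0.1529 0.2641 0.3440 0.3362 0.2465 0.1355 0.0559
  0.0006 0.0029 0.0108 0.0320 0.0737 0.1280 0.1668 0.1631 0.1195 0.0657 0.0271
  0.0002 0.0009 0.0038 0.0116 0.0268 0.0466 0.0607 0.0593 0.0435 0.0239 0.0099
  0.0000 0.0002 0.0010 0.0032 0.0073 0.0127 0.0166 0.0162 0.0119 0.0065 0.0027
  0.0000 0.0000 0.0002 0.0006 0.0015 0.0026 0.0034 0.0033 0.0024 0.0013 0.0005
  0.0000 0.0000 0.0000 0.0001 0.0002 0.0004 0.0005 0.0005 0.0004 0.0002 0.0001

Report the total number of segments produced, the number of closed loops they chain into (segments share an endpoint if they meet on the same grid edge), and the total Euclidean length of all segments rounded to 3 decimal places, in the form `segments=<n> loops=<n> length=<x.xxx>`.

segments=8 loops=1 length=6.226

cell (0,0): code 0100 → (0.588,1.000)–(1.000,0.688)
cell (0,1): code 1100 → (0.297,2.000)–(0.588,1.000)
cell (0,2): code 1000 → (1.000,2.771)–(0.297,2.000)
cell (1,0): code 0010 → (1.000,0.688)–(1.942,1.000)
cell (1,1): code 0111 → (1.942,1.000)–(2.000,1.068)
cell (1,2): code 1001 → (2.000,2.436)–(1.000,2.771)
cell (2,1): code 0010 → (2.000,1.068)–(2.276,2.000)
cell (2,2): code 0001 → (2.276,2.000)–(2.000,2.436)
total: 8 segments, chained into 1 closed loop(s), length Σ = 6.226218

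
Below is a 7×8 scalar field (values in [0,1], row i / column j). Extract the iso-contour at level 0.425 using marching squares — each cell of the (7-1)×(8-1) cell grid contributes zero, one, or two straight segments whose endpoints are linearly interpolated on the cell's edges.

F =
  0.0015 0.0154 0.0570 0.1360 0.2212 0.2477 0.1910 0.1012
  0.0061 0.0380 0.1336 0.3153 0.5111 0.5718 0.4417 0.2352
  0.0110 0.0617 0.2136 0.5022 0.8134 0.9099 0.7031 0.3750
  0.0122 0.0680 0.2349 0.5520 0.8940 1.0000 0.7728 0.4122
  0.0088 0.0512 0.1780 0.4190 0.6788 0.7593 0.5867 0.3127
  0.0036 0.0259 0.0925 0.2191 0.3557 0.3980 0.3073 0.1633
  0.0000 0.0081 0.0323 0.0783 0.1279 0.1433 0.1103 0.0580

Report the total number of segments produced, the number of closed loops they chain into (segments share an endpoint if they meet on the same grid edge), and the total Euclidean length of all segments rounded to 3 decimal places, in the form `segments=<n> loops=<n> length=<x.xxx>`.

segments=16 loops=1 length=13.601

cell (0,3): code 0100 → (0.703,4.000)–(1.000,3.560)
cell (0,4): code 1100 → (0.547,5.000)–(0.703,4.000)
cell (0,5): code 1100 → (0.933,6.000)–(0.547,5.000)
cell (0,6): code 1000 → (1.000,6.081)–(0.933,6.000)
cell (1,2): code 0100 → (1.587,3.000)–(2.000,2.733)
cell (1,3): code 1110 → (1.000,3.560)–(1.587,3.000)
cell (1,6): code 1001 → (2.000,6.848)–(1.000,6.081)
cell (2,2): code 0110 → (2.000,2.733)–(3.000,2.599)
cell (2,6): code 1001 → (3.000,6.965)–(2.000,6.848)
cell (3,2): code 0010 → (3.000,2.599)–(3.955,3.000)
cell (3,3): code 0111 → (3.955,3.000)–(4.000,3.023)
cell (3,6): code 1001 → (4.000,6.590)–(3.000,6.965)
cell (4,3): code 0010 → (4.000,3.023)–(4.786,4.000)
cell (4,4): code 0011 → (4.786,4.000)–(4.925,5.000)
cell (4,5): code 0011 → (4.925,5.000)–(4.579,6.000)
cell (4,6): code 0001 → (4.579,6.000)–(4.000,6.590)
total: 16 segments, chained into 1 closed loop(s), length Σ = 13.600889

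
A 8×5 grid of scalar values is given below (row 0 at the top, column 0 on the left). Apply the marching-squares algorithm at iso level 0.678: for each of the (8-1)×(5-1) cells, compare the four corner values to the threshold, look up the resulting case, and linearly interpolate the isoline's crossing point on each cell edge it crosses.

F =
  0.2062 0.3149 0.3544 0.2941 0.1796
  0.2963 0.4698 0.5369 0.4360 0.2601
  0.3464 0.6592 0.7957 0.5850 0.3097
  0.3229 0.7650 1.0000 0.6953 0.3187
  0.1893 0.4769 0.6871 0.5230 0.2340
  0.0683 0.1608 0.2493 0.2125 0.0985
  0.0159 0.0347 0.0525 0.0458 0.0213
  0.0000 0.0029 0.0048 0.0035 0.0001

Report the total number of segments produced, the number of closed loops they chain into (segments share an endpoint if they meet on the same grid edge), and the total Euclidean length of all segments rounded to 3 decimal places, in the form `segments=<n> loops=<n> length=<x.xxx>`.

segments=12 loops=1 length=6.947

cell (1,1): code 0100 → (1.545,2.000)–(2.000,1.138)
cell (1,2): code 1000 → (2.000,2.559)–(1.545,2.000)
cell (2,0): code 0100 → (2.178,1.000)–(3.000,0.803)
cell (2,1): code 1110 → (2.000,1.138)–(2.178,1.000)
cell (2,2): code 1101 → (2.843,3.000)–(2.000,2.559)
cell (2,3): code 1000 → (3.000,3.046)–(2.843,3.000)
cell (3,0): code 0010 → (3.000,0.803)–(3.302,1.000)
cell (3,1): code 0111 → (3.302,1.000)–(4.000,1.957)
cell (3,2): code 1011 → (4.000,2.055)–(3.100,3.000)
cell (3,3): code 0001 → (3.100,3.000)–(3.000,3.046)
cell (4,1): code 0010 → (4.000,1.957)–(4.021,2.000)
cell (4,2): code 0001 → (4.021,2.000)–(4.000,2.055)
total: 12 segments, chained into 1 closed loop(s), length Σ = 6.947446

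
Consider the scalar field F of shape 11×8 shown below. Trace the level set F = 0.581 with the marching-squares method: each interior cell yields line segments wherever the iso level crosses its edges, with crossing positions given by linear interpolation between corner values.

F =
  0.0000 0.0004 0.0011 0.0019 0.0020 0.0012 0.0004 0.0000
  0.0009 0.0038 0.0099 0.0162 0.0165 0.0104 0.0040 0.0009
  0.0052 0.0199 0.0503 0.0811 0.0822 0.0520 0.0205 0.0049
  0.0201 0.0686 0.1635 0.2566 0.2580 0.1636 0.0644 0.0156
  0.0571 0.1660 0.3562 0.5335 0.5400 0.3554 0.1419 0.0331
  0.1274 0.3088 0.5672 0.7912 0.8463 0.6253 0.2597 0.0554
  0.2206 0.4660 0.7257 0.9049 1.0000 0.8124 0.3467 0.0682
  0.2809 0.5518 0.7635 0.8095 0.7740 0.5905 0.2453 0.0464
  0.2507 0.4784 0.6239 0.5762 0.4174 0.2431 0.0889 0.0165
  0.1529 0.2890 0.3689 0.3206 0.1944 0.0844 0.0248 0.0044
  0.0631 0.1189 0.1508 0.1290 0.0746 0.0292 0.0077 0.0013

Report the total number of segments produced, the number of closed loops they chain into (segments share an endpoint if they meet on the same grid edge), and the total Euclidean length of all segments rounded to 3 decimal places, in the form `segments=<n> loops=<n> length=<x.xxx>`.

segments=16 loops=1 length=12.827

cell (4,2): code 0100 → (4.184,3.000)–(5.000,2.062)
cell (4,3): code 1100 → (4.134,4.000)–(4.184,3.000)
cell (4,4): code 1100 → (4.836,5.000)–(4.134,4.000)
cell (4,5): code 1000 → (5.000,5.121)–(4.836,5.000)
cell (5,1): code 0100 → (5.087,2.000)–(6.000,1.443)
cell (5,2): code 1110 → (5.000,2.062)–(5.087,2.000)
cell (5,5): code 1001 → (6.000,5.497)–(5.000,5.121)
cell (6,1): code 0110 → (6.000,1.443)–(7.000,1.138)
cell (6,5): code 1001 → (7.000,5.028)–(6.000,5.497)
cell (7,1): code 0110 → (7.000,1.138)–(8.000,1.705)
cell (7,2): code 1011 → (8.000,2.899)–(7.979,3.000)
cell (7,3): code 0011 → (7.979,3.000)–(7.541,4.000)
cell (7,4): code 0011 → (7.541,4.000)–(7.027,5.000)
cell (7,5): code 0001 → (7.027,5.000)–(7.000,5.028)
cell (8,1): code 0010 → (8.000,1.705)–(8.168,2.000)
cell (8,2): code 0001 → (8.168,2.000)–(8.000,2.899)
total: 16 segments, chained into 1 closed loop(s), length Σ = 12.826726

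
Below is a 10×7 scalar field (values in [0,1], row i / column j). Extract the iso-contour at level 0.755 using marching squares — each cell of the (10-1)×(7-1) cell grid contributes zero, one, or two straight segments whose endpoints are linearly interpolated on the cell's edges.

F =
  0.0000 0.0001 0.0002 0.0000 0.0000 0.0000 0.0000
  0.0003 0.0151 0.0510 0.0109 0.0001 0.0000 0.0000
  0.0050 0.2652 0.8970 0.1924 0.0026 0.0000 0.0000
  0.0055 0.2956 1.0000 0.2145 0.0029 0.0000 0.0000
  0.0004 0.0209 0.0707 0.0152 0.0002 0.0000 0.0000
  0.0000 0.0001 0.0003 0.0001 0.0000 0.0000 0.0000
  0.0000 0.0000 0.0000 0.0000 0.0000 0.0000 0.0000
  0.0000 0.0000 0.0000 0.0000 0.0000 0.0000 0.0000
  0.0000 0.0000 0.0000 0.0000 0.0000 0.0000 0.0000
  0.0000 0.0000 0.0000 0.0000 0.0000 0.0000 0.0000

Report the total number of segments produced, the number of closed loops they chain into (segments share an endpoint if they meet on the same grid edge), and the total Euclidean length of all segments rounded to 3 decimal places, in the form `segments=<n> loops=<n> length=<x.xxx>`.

cell (1,1): code 0100 → (1.832,2.000)–(2.000,1.775)
cell (1,2): code 1000 → (2.000,2.202)–(1.832,2.000)
cell (2,1): code 0110 → (2.000,1.775)–(3.000,1.652)
cell (2,2): code 1001 → (3.000,2.312)–(2.000,2.202)
cell (3,1): code 0010 → (3.000,1.652)–(3.264,2.000)
cell (3,2): code 0001 → (3.264,2.000)–(3.000,2.312)
total: 6 segments, chained into 1 closed loop(s), length Σ = 3.401244

segments=6 loops=1 length=3.401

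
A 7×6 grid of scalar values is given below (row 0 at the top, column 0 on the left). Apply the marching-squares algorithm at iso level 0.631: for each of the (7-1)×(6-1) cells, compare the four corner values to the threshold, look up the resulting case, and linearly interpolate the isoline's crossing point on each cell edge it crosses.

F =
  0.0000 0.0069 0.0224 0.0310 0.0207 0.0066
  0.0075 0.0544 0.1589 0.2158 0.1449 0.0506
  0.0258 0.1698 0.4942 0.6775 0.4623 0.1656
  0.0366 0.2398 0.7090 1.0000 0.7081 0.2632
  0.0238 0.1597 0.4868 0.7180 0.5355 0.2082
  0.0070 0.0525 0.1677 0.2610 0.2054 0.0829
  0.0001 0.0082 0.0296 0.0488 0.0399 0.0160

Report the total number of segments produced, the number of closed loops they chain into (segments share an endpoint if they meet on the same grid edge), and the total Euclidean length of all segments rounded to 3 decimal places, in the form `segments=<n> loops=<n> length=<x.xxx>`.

cell (1,2): code 0100 → (1.899,3.000)–(2.000,2.746)
cell (1,3): code 1000 → (2.000,3.216)–(1.899,3.000)
cell (2,1): code 0100 → (2.637,2.000)–(3.000,1.834)
cell (2,2): code 1110 → (2.000,2.746)–(2.637,2.000)
cell (2,3): code 1101 → (2.686,4.000)–(2.000,3.216)
cell (2,4): code 1000 → (3.000,4.173)–(2.686,4.000)
cell (3,1): code 0010 → (3.000,1.834)–(3.351,2.000)
cell (3,2): code 0111 → (3.351,2.000)–(4.000,2.624)
cell (3,3): code 1011 → (4.000,3.477)–(3.447,4.000)
cell (3,4): code 0001 → (3.447,4.000)–(3.000,4.173)
cell (4,2): code 0010 → (4.000,2.624)–(4.190,3.000)
cell (4,3): code 0001 → (4.190,3.000)–(4.000,3.477)
total: 12 segments, chained into 1 closed loop(s), length Σ = 6.756328

segments=12 loops=1 length=6.756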